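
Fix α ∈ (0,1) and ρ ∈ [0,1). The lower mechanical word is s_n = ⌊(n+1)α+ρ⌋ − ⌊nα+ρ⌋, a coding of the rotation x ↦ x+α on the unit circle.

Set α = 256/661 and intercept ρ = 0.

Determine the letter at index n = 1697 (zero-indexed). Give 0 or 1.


0

(n+1)α + ρ = (1698·256) / 661 = 434688/661
nα + ρ     = (1697·256) / 661 = 434432/661
⌊434688/661⌋ = 657,  ⌊434432/661⌋ = 657
s_{1697} = 657 − 657 = 0


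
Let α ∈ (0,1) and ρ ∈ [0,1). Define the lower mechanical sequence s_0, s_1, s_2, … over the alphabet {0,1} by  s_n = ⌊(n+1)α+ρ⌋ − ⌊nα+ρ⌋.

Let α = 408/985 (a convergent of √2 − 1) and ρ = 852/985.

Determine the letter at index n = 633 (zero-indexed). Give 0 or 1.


0

(n+1)α + ρ = (634·408 + 852) / 985 = 259524/985
nα + ρ     = (633·408 + 852) / 985 = 259116/985
⌊259524/985⌋ = 263,  ⌊259116/985⌋ = 263
s_{633} = 263 − 263 = 0


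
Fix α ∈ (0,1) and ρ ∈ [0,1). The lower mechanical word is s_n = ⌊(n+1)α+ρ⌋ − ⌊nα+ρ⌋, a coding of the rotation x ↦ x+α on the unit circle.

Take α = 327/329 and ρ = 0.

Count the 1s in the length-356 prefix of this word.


353

#1s = Σ_{n=0}^{355} s_n = Σ_{n=0}^{355} (⌊(n+1)α+ρ⌋ − ⌊nα+ρ⌋)
the sum telescopes: every ⌊nα+ρ⌋ with 0 < n < 356 appears once with + and once with −, leaving ⌊356α+ρ⌋ − ⌊0·α+ρ⌋
356α + ρ = (356·327) / 329 = 116412/329
ρ = 0/329
⌊116412/329⌋ = 353,  ⌊0/329⌋ = 0
#1s = 353 − 0 = 353


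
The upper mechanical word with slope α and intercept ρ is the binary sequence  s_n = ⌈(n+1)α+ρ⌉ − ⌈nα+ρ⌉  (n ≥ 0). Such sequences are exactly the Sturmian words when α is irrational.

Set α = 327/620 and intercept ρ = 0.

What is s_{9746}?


(n+1)α + ρ = (9747·327) / 620 = 3187269/620
nα + ρ     = (9746·327) / 620 = 3186942/620
⌈3187269/620⌉ = 5141,  ⌈3186942/620⌉ = 5141
s_{9746} = 5141 − 5141 = 0

0


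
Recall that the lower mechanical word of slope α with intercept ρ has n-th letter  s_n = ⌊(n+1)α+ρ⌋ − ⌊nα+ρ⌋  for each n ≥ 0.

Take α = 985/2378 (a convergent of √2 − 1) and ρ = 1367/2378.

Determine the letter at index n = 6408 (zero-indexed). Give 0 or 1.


(n+1)α + ρ = (6409·985 + 1367) / 2378 = 6314232/2378
nα + ρ     = (6408·985 + 1367) / 2378 = 6313247/2378
⌊6314232/2378⌋ = 2655,  ⌊6313247/2378⌋ = 2654
s_{6408} = 2655 − 2654 = 1

1


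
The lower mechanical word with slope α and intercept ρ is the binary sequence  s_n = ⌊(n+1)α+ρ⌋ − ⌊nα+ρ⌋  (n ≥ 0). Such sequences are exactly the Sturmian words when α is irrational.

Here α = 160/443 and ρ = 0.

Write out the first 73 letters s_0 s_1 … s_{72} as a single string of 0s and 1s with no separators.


0010010010010100100100101001001001010010010010010100100100101001001001010

n=0: ⌊(1·160)/443⌋ − ⌊(0·160)/443⌋ = ⌊160/443⌋ − ⌊0/443⌋ = 0 − 0 = 0
n=1: ⌊(2·160)/443⌋ − ⌊(1·160)/443⌋ = ⌊320/443⌋ − ⌊160/443⌋ = 0 − 0 = 0
n=2: ⌊(3·160)/443⌋ − ⌊(2·160)/443⌋ = ⌊480/443⌋ − ⌊320/443⌋ = 1 − 0 = 1
n=3: ⌊(4·160)/443⌋ − ⌊(3·160)/443⌋ = ⌊640/443⌋ − ⌊480/443⌋ = 1 − 1 = 0
n=4: ⌊(5·160)/443⌋ − ⌊(4·160)/443⌋ = ⌊800/443⌋ − ⌊640/443⌋ = 1 − 1 = 0
n=5: ⌊(6·160)/443⌋ − ⌊(5·160)/443⌋ = ⌊960/443⌋ − ⌊800/443⌋ = 2 − 1 = 1
n=6: ⌊(7·160)/443⌋ − ⌊(6·160)/443⌋ = ⌊1120/443⌋ − ⌊960/443⌋ = 2 − 2 = 0
n=7: ⌊(8·160)/443⌋ − ⌊(7·160)/443⌋ = ⌊1280/443⌋ − ⌊1120/443⌋ = 2 − 2 = 0
n=8: ⌊(9·160)/443⌋ − ⌊(8·160)/443⌋ = ⌊1440/443⌋ − ⌊1280/443⌋ = 3 − 2 = 1
n=9: ⌊(10·160)/443⌋ − ⌊(9·160)/443⌋ = ⌊1600/443⌋ − ⌊1440/443⌋ = 3 − 3 = 0
n=10: ⌊(11·160)/443⌋ − ⌊(10·160)/443⌋ = ⌊1760/443⌋ − ⌊1600/443⌋ = 3 − 3 = 0
n=11: ⌊(12·160)/443⌋ − ⌊(11·160)/443⌋ = ⌊1920/443⌋ − ⌊1760/443⌋ = 4 − 3 = 1
n=12: ⌊(13·160)/443⌋ − ⌊(12·160)/443⌋ = ⌊2080/443⌋ − ⌊1920/443⌋ = 4 − 4 = 0
n=13: ⌊(14·160)/443⌋ − ⌊(13·160)/443⌋ = ⌊2240/443⌋ − ⌊2080/443⌋ = 5 − 4 = 1
n=14: ⌊(15·160)/443⌋ − ⌊(14·160)/443⌋ = ⌊2400/443⌋ − ⌊2240/443⌋ = 5 − 5 = 0
n=15: ⌊(16·160)/443⌋ − ⌊(15·160)/443⌋ = ⌊2560/443⌋ − ⌊2400/443⌋ = 5 − 5 = 0
n=16: ⌊(17·160)/443⌋ − ⌊(16·160)/443⌋ = ⌊2720/443⌋ − ⌊2560/443⌋ = 6 − 5 = 1
n=17: ⌊(18·160)/443⌋ − ⌊(17·160)/443⌋ = ⌊2880/443⌋ − ⌊2720/443⌋ = 6 − 6 = 0
n=18: ⌊(19·160)/443⌋ − ⌊(18·160)/443⌋ = ⌊3040/443⌋ − ⌊2880/443⌋ = 6 − 6 = 0
n=19: ⌊(20·160)/443⌋ − ⌊(19·160)/443⌋ = ⌊3200/443⌋ − ⌊3040/443⌋ = 7 − 6 = 1
n=20: ⌊(21·160)/443⌋ − ⌊(20·160)/443⌋ = ⌊3360/443⌋ − ⌊3200/443⌋ = 7 − 7 = 0
n=21: ⌊(22·160)/443⌋ − ⌊(21·160)/443⌋ = ⌊3520/443⌋ − ⌊3360/443⌋ = 7 − 7 = 0
n=22: ⌊(23·160)/443⌋ − ⌊(22·160)/443⌋ = ⌊3680/443⌋ − ⌊3520/443⌋ = 8 − 7 = 1
n=23: ⌊(24·160)/443⌋ − ⌊(23·160)/443⌋ = ⌊3840/443⌋ − ⌊3680/443⌋ = 8 − 8 = 0
n=24: ⌊(25·160)/443⌋ − ⌊(24·160)/443⌋ = ⌊4000/443⌋ − ⌊3840/443⌋ = 9 − 8 = 1
n=25: ⌊(26·160)/443⌋ − ⌊(25·160)/443⌋ = ⌊4160/443⌋ − ⌊4000/443⌋ = 9 − 9 = 0
n=26: ⌊(27·160)/443⌋ − ⌊(26·160)/443⌋ = ⌊4320/443⌋ − ⌊4160/443⌋ = 9 − 9 = 0
n=27: ⌊(28·160)/443⌋ − ⌊(27·160)/443⌋ = ⌊4480/443⌋ − ⌊4320/443⌋ = 10 − 9 = 1
n=28: ⌊(29·160)/443⌋ − ⌊(28·160)/443⌋ = ⌊4640/443⌋ − ⌊4480/443⌋ = 10 − 10 = 0
n=29: ⌊(30·160)/443⌋ − ⌊(29·160)/443⌋ = ⌊4800/443⌋ − ⌊4640/443⌋ = 10 − 10 = 0
n=30: ⌊(31·160)/443⌋ − ⌊(30·160)/443⌋ = ⌊4960/443⌋ − ⌊4800/443⌋ = 11 − 10 = 1
n=31: ⌊(32·160)/443⌋ − ⌊(31·160)/443⌋ = ⌊5120/443⌋ − ⌊4960/443⌋ = 11 − 11 = 0
n=32: ⌊(33·160)/443⌋ − ⌊(32·160)/443⌋ = ⌊5280/443⌋ − ⌊5120/443⌋ = 11 − 11 = 0
n=33: ⌊(34·160)/443⌋ − ⌊(33·160)/443⌋ = ⌊5440/443⌋ − ⌊5280/443⌋ = 12 − 11 = 1
n=34: ⌊(35·160)/443⌋ − ⌊(34·160)/443⌋ = ⌊5600/443⌋ − ⌊5440/443⌋ = 12 − 12 = 0
n=35: ⌊(36·160)/443⌋ − ⌊(35·160)/443⌋ = ⌊5760/443⌋ − ⌊5600/443⌋ = 13 − 12 = 1
n=36: ⌊(37·160)/443⌋ − ⌊(36·160)/443⌋ = ⌊5920/443⌋ − ⌊5760/443⌋ = 13 − 13 = 0
n=37: ⌊(38·160)/443⌋ − ⌊(37·160)/443⌋ = ⌊6080/443⌋ − ⌊5920/443⌋ = 13 − 13 = 0
n=38: ⌊(39·160)/443⌋ − ⌊(38·160)/443⌋ = ⌊6240/443⌋ − ⌊6080/443⌋ = 14 − 13 = 1
n=39: ⌊(40·160)/443⌋ − ⌊(39·160)/443⌋ = ⌊6400/443⌋ − ⌊6240/443⌋ = 14 − 14 = 0
n=40: ⌊(41·160)/443⌋ − ⌊(40·160)/443⌋ = ⌊6560/443⌋ − ⌊6400/443⌋ = 14 − 14 = 0
n=41: ⌊(42·160)/443⌋ − ⌊(41·160)/443⌋ = ⌊6720/443⌋ − ⌊6560/443⌋ = 15 − 14 = 1
n=42: ⌊(43·160)/443⌋ − ⌊(42·160)/443⌋ = ⌊6880/443⌋ − ⌊6720/443⌋ = 15 − 15 = 0
n=43: ⌊(44·160)/443⌋ − ⌊(43·160)/443⌋ = ⌊7040/443⌋ − ⌊6880/443⌋ = 15 − 15 = 0
n=44: ⌊(45·160)/443⌋ − ⌊(44·160)/443⌋ = ⌊7200/443⌋ − ⌊7040/443⌋ = 16 − 15 = 1
n=45: ⌊(46·160)/443⌋ − ⌊(45·160)/443⌋ = ⌊7360/443⌋ − ⌊7200/443⌋ = 16 − 16 = 0
n=46: ⌊(47·160)/443⌋ − ⌊(46·160)/443⌋ = ⌊7520/443⌋ − ⌊7360/443⌋ = 16 − 16 = 0
n=47: ⌊(48·160)/443⌋ − ⌊(47·160)/443⌋ = ⌊7680/443⌋ − ⌊7520/443⌋ = 17 − 16 = 1
n=48: ⌊(49·160)/443⌋ − ⌊(48·160)/443⌋ = ⌊7840/443⌋ − ⌊7680/443⌋ = 17 − 17 = 0
n=49: ⌊(50·160)/443⌋ − ⌊(49·160)/443⌋ = ⌊8000/443⌋ − ⌊7840/443⌋ = 18 − 17 = 1
n=50: ⌊(51·160)/443⌋ − ⌊(50·160)/443⌋ = ⌊8160/443⌋ − ⌊8000/443⌋ = 18 − 18 = 0
n=51: ⌊(52·160)/443⌋ − ⌊(51·160)/443⌋ = ⌊8320/443⌋ − ⌊8160/443⌋ = 18 − 18 = 0
n=52: ⌊(53·160)/443⌋ − ⌊(52·160)/443⌋ = ⌊8480/443⌋ − ⌊8320/443⌋ = 19 − 18 = 1
n=53: ⌊(54·160)/443⌋ − ⌊(53·160)/443⌋ = ⌊8640/443⌋ − ⌊8480/443⌋ = 19 − 19 = 0
n=54: ⌊(55·160)/443⌋ − ⌊(54·160)/443⌋ = ⌊8800/443⌋ − ⌊8640/443⌋ = 19 − 19 = 0
n=55: ⌊(56·160)/443⌋ − ⌊(55·160)/443⌋ = ⌊8960/443⌋ − ⌊8800/443⌋ = 20 − 19 = 1
n=56: ⌊(57·160)/443⌋ − ⌊(56·160)/443⌋ = ⌊9120/443⌋ − ⌊8960/443⌋ = 20 − 20 = 0
n=57: ⌊(58·160)/443⌋ − ⌊(57·160)/443⌋ = ⌊9280/443⌋ − ⌊9120/443⌋ = 20 − 20 = 0
n=58: ⌊(59·160)/443⌋ − ⌊(58·160)/443⌋ = ⌊9440/443⌋ − ⌊9280/443⌋ = 21 − 20 = 1
n=59: ⌊(60·160)/443⌋ − ⌊(59·160)/443⌋ = ⌊9600/443⌋ − ⌊9440/443⌋ = 21 − 21 = 0
n=60: ⌊(61·160)/443⌋ − ⌊(60·160)/443⌋ = ⌊9760/443⌋ − ⌊9600/443⌋ = 22 − 21 = 1
n=61: ⌊(62·160)/443⌋ − ⌊(61·160)/443⌋ = ⌊9920/443⌋ − ⌊9760/443⌋ = 22 − 22 = 0
n=62: ⌊(63·160)/443⌋ − ⌊(62·160)/443⌋ = ⌊10080/443⌋ − ⌊9920/443⌋ = 22 − 22 = 0
n=63: ⌊(64·160)/443⌋ − ⌊(63·160)/443⌋ = ⌊10240/443⌋ − ⌊10080/443⌋ = 23 − 22 = 1
n=64: ⌊(65·160)/443⌋ − ⌊(64·160)/443⌋ = ⌊10400/443⌋ − ⌊10240/443⌋ = 23 − 23 = 0
n=65: ⌊(66·160)/443⌋ − ⌊(65·160)/443⌋ = ⌊10560/443⌋ − ⌊10400/443⌋ = 23 − 23 = 0
n=66: ⌊(67·160)/443⌋ − ⌊(66·160)/443⌋ = ⌊10720/443⌋ − ⌊10560/443⌋ = 24 − 23 = 1
n=67: ⌊(68·160)/443⌋ − ⌊(67·160)/443⌋ = ⌊10880/443⌋ − ⌊10720/443⌋ = 24 − 24 = 0
n=68: ⌊(69·160)/443⌋ − ⌊(68·160)/443⌋ = ⌊11040/443⌋ − ⌊10880/443⌋ = 24 − 24 = 0
n=69: ⌊(70·160)/443⌋ − ⌊(69·160)/443⌋ = ⌊11200/443⌋ − ⌊11040/443⌋ = 25 − 24 = 1
n=70: ⌊(71·160)/443⌋ − ⌊(70·160)/443⌋ = ⌊11360/443⌋ − ⌊11200/443⌋ = 25 − 25 = 0
n=71: ⌊(72·160)/443⌋ − ⌊(71·160)/443⌋ = ⌊11520/443⌋ − ⌊11360/443⌋ = 26 − 25 = 1
n=72: ⌊(73·160)/443⌋ − ⌊(72·160)/443⌋ = ⌊11680/443⌋ − ⌊11520/443⌋ = 26 − 26 = 0


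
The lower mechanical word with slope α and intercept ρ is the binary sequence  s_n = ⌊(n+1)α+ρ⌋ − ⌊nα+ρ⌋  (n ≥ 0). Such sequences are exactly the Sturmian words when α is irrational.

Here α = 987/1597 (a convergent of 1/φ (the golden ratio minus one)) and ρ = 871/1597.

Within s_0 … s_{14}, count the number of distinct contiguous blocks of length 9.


t_n = ⌊(n·987+871)/1597⌋ for n = 0 … 15:
  n=0…9: ⌊871/1597⌋=0 ⌊1858/1597⌋=1 ⌊2845/1597⌋=1 ⌊3832/1597⌋=2 ⌊4819/1597⌋=3 ⌊5806/1597⌋=3 ⌊6793/1597⌋=4 ⌊7780/1597⌋=4 ⌊8767/1597⌋=5 ⌊9754/1597⌋=6
  n=10…15: ⌊10741/1597⌋=6 ⌊11728/1597⌋=7 ⌊12715/1597⌋=7 ⌊13702/1597⌋=8 ⌊14689/1597⌋=9 ⌊15676/1597⌋=9
s_n = t_(n+1) − t_n for n = 0 … 14 gives
prefix = 101101011010110
slide a length-9 window over [0..8] … [6..14] (7 windows); first occurrence of each distinct factor:
  [  0..  8] 101101011
  [  1..  9] 011010110
  [  2.. 10] 110101101
  [  3.. 11] 101011010
  [  4.. 12] 010110101
  (the other 2 windows repeat one of these)
distinct factors: {010110101, 011010110, 101011010, 101101011, 110101101}
count = 5  (Sturmian bound for length 9 is 10)

5


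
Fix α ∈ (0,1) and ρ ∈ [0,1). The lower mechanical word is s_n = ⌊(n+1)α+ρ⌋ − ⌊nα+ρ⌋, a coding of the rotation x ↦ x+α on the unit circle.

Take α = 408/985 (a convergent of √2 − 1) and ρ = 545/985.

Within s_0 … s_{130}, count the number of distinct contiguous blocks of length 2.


3

t_n = ⌊(n·408+545)/985⌋ for n = 0 … 131:
  n=0…9: ⌊545/985⌋=0 ⌊953/985⌋=0 ⌊1361/985⌋=1 ⌊1769/985⌋=1 ⌊2177/985⌋=2 ⌊2585/985⌋=2 ⌊2993/985⌋=3 ⌊3401/985⌋=3 ⌊3809/985⌋=3 ⌊4217/985⌋=4
  n=10…19: ⌊4625/985⌋=4 ⌊5033/985⌋=5 ⌊5441/985⌋=5 ⌊5849/985⌋=5 ⌊6257/985⌋=6 ⌊6665/985⌋=6 ⌊7073/985⌋=7 ⌊7481/985⌋=7 ⌊7889/985⌋=8 ⌊8297/985⌋=8
  n=20…29: ⌊8705/985⌋=8 ⌊9113/985⌋=9 ⌊9521/985⌋=9 ⌊9929/985⌋=10 ⌊10337/985⌋=10 ⌊10745/985⌋=10 ⌊11153/985⌋=11 ⌊11561/985⌋=11 ⌊11969/985⌋=12 ⌊12377/985⌋=12
  n=30…39: ⌊12785/985⌋=12 ⌊13193/985⌋=13 ⌊13601/985⌋=13 ⌊14009/985⌋=14 ⌊14417/985⌋=14 ⌊14825/985⌋=15 ⌊15233/985⌋=15 ⌊15641/985⌋=15 ⌊16049/985⌋=16 ⌊16457/985⌋=16
  n=40…49: ⌊16865/985⌋=17 ⌊17273/985⌋=17 ⌊17681/985⌋=17 ⌊18089/985⌋=18 ⌊18497/985⌋=18 ⌊18905/985⌋=19 ⌊19313/985⌋=19 ⌊19721/985⌋=20 ⌊20129/985⌋=20 ⌊20537/985⌋=20
  n=50…59: ⌊20945/985⌋=21 ⌊21353/985⌋=21 ⌊21761/985⌋=22 ⌊22169/985⌋=22 ⌊22577/985⌋=22 ⌊22985/985⌋=23 ⌊23393/985⌋=23 ⌊23801/985⌋=24 ⌊24209/985⌋=24 ⌊24617/985⌋=24
  n=60…69: ⌊25025/985⌋=25 ⌊25433/985⌋=25 ⌊25841/985⌋=26 ⌊26249/985⌋=26 ⌊26657/985⌋=27 ⌊27065/985⌋=27 ⌊27473/985⌋=27 ⌊27881/985⌋=28 ⌊28289/985⌋=28 ⌊28697/985⌋=29
  n=70…79: ⌊29105/985⌋=29 ⌊29513/985⌋=29 ⌊29921/985⌋=30 ⌊30329/985⌋=30 ⌊30737/985⌋=31 ⌊31145/985⌋=31 ⌊31553/985⌋=32 ⌊31961/985⌋=32 ⌊32369/985⌋=32 ⌊32777/985⌋=33
  n=80…89: ⌊33185/985⌋=33 ⌊33593/985⌋=34 ⌊34001/985⌋=34 ⌊34409/985⌋=34 ⌊34817/985⌋=35 ⌊35225/985⌋=35 ⌊35633/985⌋=36 ⌊36041/985⌋=36 ⌊36449/985⌋=37 ⌊36857/985⌋=37
  n=90…99: ⌊37265/985⌋=37 ⌊37673/985⌋=38 ⌊38081/985⌋=38 ⌊38489/985⌋=39 ⌊38897/985⌋=39 ⌊39305/985⌋=39 ⌊39713/985⌋=40 ⌊40121/985⌋=40 ⌊40529/985⌋=41 ⌊40937/985⌋=41
  n=100…109: ⌊41345/985⌋=41 ⌊41753/985⌋=42 ⌊42161/985⌋=42 ⌊42569/985⌋=43 ⌊42977/985⌋=43 ⌊43385/985⌋=44 ⌊43793/985⌋=44 ⌊44201/985⌋=44 ⌊44609/985⌋=45 ⌊45017/985⌋=45
  n=110…119: ⌊45425/985⌋=46 ⌊45833/985⌋=46 ⌊46241/985⌋=46 ⌊46649/985⌋=47 ⌊47057/985⌋=47 ⌊47465/985⌋=48 ⌊47873/985⌋=48 ⌊48281/985⌋=49 ⌊48689/985⌋=49 ⌊49097/985⌋=49
  n=120…129: ⌊49505/985⌋=50 ⌊49913/985⌋=50 ⌊50321/985⌋=51 ⌊50729/985⌋=51 ⌊51137/985⌋=51 ⌊51545/985⌋=52 ⌊51953/985⌋=52 ⌊52361/985⌋=53 ⌊52769/985⌋=53 ⌊53177/985⌋=53
  n=130…131: ⌊53585/985⌋=54 ⌊53993/985⌋=54
s_n = t_(n+1) − t_n for n = 0 … 130 gives
prefix = 01010100101001010100101001010010101001010010101001010010100101010010100101010010100101010010100101001010100101001010100101001010010
slide a length-2 window over [0..1] … [129..130] (130 windows); first occurrence of each distinct factor:
  [  0..  1] 01
  [  1..  2] 10
  [  6..  7] 00
  (the other 127 windows repeat one of these)
distinct factors: {00, 01, 10}
count = 3  (Sturmian bound for length 2 is 3)


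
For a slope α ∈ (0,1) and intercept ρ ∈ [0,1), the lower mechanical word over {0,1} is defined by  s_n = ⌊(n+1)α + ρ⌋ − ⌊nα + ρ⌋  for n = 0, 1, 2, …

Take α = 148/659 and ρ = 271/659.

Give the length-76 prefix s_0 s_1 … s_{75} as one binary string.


0010000100010001000010001000010001000010001000010001000010001000100001000100

n=0: ⌊(1·148+271)/659⌋ − ⌊(0·148+271)/659⌋ = ⌊419/659⌋ − ⌊271/659⌋ = 0 − 0 = 0
n=1: ⌊(2·148+271)/659⌋ − ⌊(1·148+271)/659⌋ = ⌊567/659⌋ − ⌊419/659⌋ = 0 − 0 = 0
n=2: ⌊(3·148+271)/659⌋ − ⌊(2·148+271)/659⌋ = ⌊715/659⌋ − ⌊567/659⌋ = 1 − 0 = 1
n=3: ⌊(4·148+271)/659⌋ − ⌊(3·148+271)/659⌋ = ⌊863/659⌋ − ⌊715/659⌋ = 1 − 1 = 0
n=4: ⌊(5·148+271)/659⌋ − ⌊(4·148+271)/659⌋ = ⌊1011/659⌋ − ⌊863/659⌋ = 1 − 1 = 0
n=5: ⌊(6·148+271)/659⌋ − ⌊(5·148+271)/659⌋ = ⌊1159/659⌋ − ⌊1011/659⌋ = 1 − 1 = 0
n=6: ⌊(7·148+271)/659⌋ − ⌊(6·148+271)/659⌋ = ⌊1307/659⌋ − ⌊1159/659⌋ = 1 − 1 = 0
n=7: ⌊(8·148+271)/659⌋ − ⌊(7·148+271)/659⌋ = ⌊1455/659⌋ − ⌊1307/659⌋ = 2 − 1 = 1
n=8: ⌊(9·148+271)/659⌋ − ⌊(8·148+271)/659⌋ = ⌊1603/659⌋ − ⌊1455/659⌋ = 2 − 2 = 0
n=9: ⌊(10·148+271)/659⌋ − ⌊(9·148+271)/659⌋ = ⌊1751/659⌋ − ⌊1603/659⌋ = 2 − 2 = 0
n=10: ⌊(11·148+271)/659⌋ − ⌊(10·148+271)/659⌋ = ⌊1899/659⌋ − ⌊1751/659⌋ = 2 − 2 = 0
n=11: ⌊(12·148+271)/659⌋ − ⌊(11·148+271)/659⌋ = ⌊2047/659⌋ − ⌊1899/659⌋ = 3 − 2 = 1
n=12: ⌊(13·148+271)/659⌋ − ⌊(12·148+271)/659⌋ = ⌊2195/659⌋ − ⌊2047/659⌋ = 3 − 3 = 0
n=13: ⌊(14·148+271)/659⌋ − ⌊(13·148+271)/659⌋ = ⌊2343/659⌋ − ⌊2195/659⌋ = 3 − 3 = 0
n=14: ⌊(15·148+271)/659⌋ − ⌊(14·148+271)/659⌋ = ⌊2491/659⌋ − ⌊2343/659⌋ = 3 − 3 = 0
n=15: ⌊(16·148+271)/659⌋ − ⌊(15·148+271)/659⌋ = ⌊2639/659⌋ − ⌊2491/659⌋ = 4 − 3 = 1
n=16: ⌊(17·148+271)/659⌋ − ⌊(16·148+271)/659⌋ = ⌊2787/659⌋ − ⌊2639/659⌋ = 4 − 4 = 0
n=17: ⌊(18·148+271)/659⌋ − ⌊(17·148+271)/659⌋ = ⌊2935/659⌋ − ⌊2787/659⌋ = 4 − 4 = 0
n=18: ⌊(19·148+271)/659⌋ − ⌊(18·148+271)/659⌋ = ⌊3083/659⌋ − ⌊2935/659⌋ = 4 − 4 = 0
n=19: ⌊(20·148+271)/659⌋ − ⌊(19·148+271)/659⌋ = ⌊3231/659⌋ − ⌊3083/659⌋ = 4 − 4 = 0
n=20: ⌊(21·148+271)/659⌋ − ⌊(20·148+271)/659⌋ = ⌊3379/659⌋ − ⌊3231/659⌋ = 5 − 4 = 1
n=21: ⌊(22·148+271)/659⌋ − ⌊(21·148+271)/659⌋ = ⌊3527/659⌋ − ⌊3379/659⌋ = 5 − 5 = 0
n=22: ⌊(23·148+271)/659⌋ − ⌊(22·148+271)/659⌋ = ⌊3675/659⌋ − ⌊3527/659⌋ = 5 − 5 = 0
n=23: ⌊(24·148+271)/659⌋ − ⌊(23·148+271)/659⌋ = ⌊3823/659⌋ − ⌊3675/659⌋ = 5 − 5 = 0
n=24: ⌊(25·148+271)/659⌋ − ⌊(24·148+271)/659⌋ = ⌊3971/659⌋ − ⌊3823/659⌋ = 6 − 5 = 1
n=25: ⌊(26·148+271)/659⌋ − ⌊(25·148+271)/659⌋ = ⌊4119/659⌋ − ⌊3971/659⌋ = 6 − 6 = 0
n=26: ⌊(27·148+271)/659⌋ − ⌊(26·148+271)/659⌋ = ⌊4267/659⌋ − ⌊4119/659⌋ = 6 − 6 = 0
n=27: ⌊(28·148+271)/659⌋ − ⌊(27·148+271)/659⌋ = ⌊4415/659⌋ − ⌊4267/659⌋ = 6 − 6 = 0
n=28: ⌊(29·148+271)/659⌋ − ⌊(28·148+271)/659⌋ = ⌊4563/659⌋ − ⌊4415/659⌋ = 6 − 6 = 0
n=29: ⌊(30·148+271)/659⌋ − ⌊(29·148+271)/659⌋ = ⌊4711/659⌋ − ⌊4563/659⌋ = 7 − 6 = 1
n=30: ⌊(31·148+271)/659⌋ − ⌊(30·148+271)/659⌋ = ⌊4859/659⌋ − ⌊4711/659⌋ = 7 − 7 = 0
n=31: ⌊(32·148+271)/659⌋ − ⌊(31·148+271)/659⌋ = ⌊5007/659⌋ − ⌊4859/659⌋ = 7 − 7 = 0
n=32: ⌊(33·148+271)/659⌋ − ⌊(32·148+271)/659⌋ = ⌊5155/659⌋ − ⌊5007/659⌋ = 7 − 7 = 0
n=33: ⌊(34·148+271)/659⌋ − ⌊(33·148+271)/659⌋ = ⌊5303/659⌋ − ⌊5155/659⌋ = 8 − 7 = 1
n=34: ⌊(35·148+271)/659⌋ − ⌊(34·148+271)/659⌋ = ⌊5451/659⌋ − ⌊5303/659⌋ = 8 − 8 = 0
n=35: ⌊(36·148+271)/659⌋ − ⌊(35·148+271)/659⌋ = ⌊5599/659⌋ − ⌊5451/659⌋ = 8 − 8 = 0
n=36: ⌊(37·148+271)/659⌋ − ⌊(36·148+271)/659⌋ = ⌊5747/659⌋ − ⌊5599/659⌋ = 8 − 8 = 0
n=37: ⌊(38·148+271)/659⌋ − ⌊(37·148+271)/659⌋ = ⌊5895/659⌋ − ⌊5747/659⌋ = 8 − 8 = 0
n=38: ⌊(39·148+271)/659⌋ − ⌊(38·148+271)/659⌋ = ⌊6043/659⌋ − ⌊5895/659⌋ = 9 − 8 = 1
n=39: ⌊(40·148+271)/659⌋ − ⌊(39·148+271)/659⌋ = ⌊6191/659⌋ − ⌊6043/659⌋ = 9 − 9 = 0
n=40: ⌊(41·148+271)/659⌋ − ⌊(40·148+271)/659⌋ = ⌊6339/659⌋ − ⌊6191/659⌋ = 9 − 9 = 0
n=41: ⌊(42·148+271)/659⌋ − ⌊(41·148+271)/659⌋ = ⌊6487/659⌋ − ⌊6339/659⌋ = 9 − 9 = 0
n=42: ⌊(43·148+271)/659⌋ − ⌊(42·148+271)/659⌋ = ⌊6635/659⌋ − ⌊6487/659⌋ = 10 − 9 = 1
n=43: ⌊(44·148+271)/659⌋ − ⌊(43·148+271)/659⌋ = ⌊6783/659⌋ − ⌊6635/659⌋ = 10 − 10 = 0
n=44: ⌊(45·148+271)/659⌋ − ⌊(44·148+271)/659⌋ = ⌊6931/659⌋ − ⌊6783/659⌋ = 10 − 10 = 0
n=45: ⌊(46·148+271)/659⌋ − ⌊(45·148+271)/659⌋ = ⌊7079/659⌋ − ⌊6931/659⌋ = 10 − 10 = 0
n=46: ⌊(47·148+271)/659⌋ − ⌊(46·148+271)/659⌋ = ⌊7227/659⌋ − ⌊7079/659⌋ = 10 − 10 = 0
n=47: ⌊(48·148+271)/659⌋ − ⌊(47·148+271)/659⌋ = ⌊7375/659⌋ − ⌊7227/659⌋ = 11 − 10 = 1
n=48: ⌊(49·148+271)/659⌋ − ⌊(48·148+271)/659⌋ = ⌊7523/659⌋ − ⌊7375/659⌋ = 11 − 11 = 0
n=49: ⌊(50·148+271)/659⌋ − ⌊(49·148+271)/659⌋ = ⌊7671/659⌋ − ⌊7523/659⌋ = 11 − 11 = 0
n=50: ⌊(51·148+271)/659⌋ − ⌊(50·148+271)/659⌋ = ⌊7819/659⌋ − ⌊7671/659⌋ = 11 − 11 = 0
n=51: ⌊(52·148+271)/659⌋ − ⌊(51·148+271)/659⌋ = ⌊7967/659⌋ − ⌊7819/659⌋ = 12 − 11 = 1
n=52: ⌊(53·148+271)/659⌋ − ⌊(52·148+271)/659⌋ = ⌊8115/659⌋ − ⌊7967/659⌋ = 12 − 12 = 0
n=53: ⌊(54·148+271)/659⌋ − ⌊(53·148+271)/659⌋ = ⌊8263/659⌋ − ⌊8115/659⌋ = 12 − 12 = 0
n=54: ⌊(55·148+271)/659⌋ − ⌊(54·148+271)/659⌋ = ⌊8411/659⌋ − ⌊8263/659⌋ = 12 − 12 = 0
n=55: ⌊(56·148+271)/659⌋ − ⌊(55·148+271)/659⌋ = ⌊8559/659⌋ − ⌊8411/659⌋ = 12 − 12 = 0
n=56: ⌊(57·148+271)/659⌋ − ⌊(56·148+271)/659⌋ = ⌊8707/659⌋ − ⌊8559/659⌋ = 13 − 12 = 1
n=57: ⌊(58·148+271)/659⌋ − ⌊(57·148+271)/659⌋ = ⌊8855/659⌋ − ⌊8707/659⌋ = 13 − 13 = 0
n=58: ⌊(59·148+271)/659⌋ − ⌊(58·148+271)/659⌋ = ⌊9003/659⌋ − ⌊8855/659⌋ = 13 − 13 = 0
n=59: ⌊(60·148+271)/659⌋ − ⌊(59·148+271)/659⌋ = ⌊9151/659⌋ − ⌊9003/659⌋ = 13 − 13 = 0
n=60: ⌊(61·148+271)/659⌋ − ⌊(60·148+271)/659⌋ = ⌊9299/659⌋ − ⌊9151/659⌋ = 14 − 13 = 1
n=61: ⌊(62·148+271)/659⌋ − ⌊(61·148+271)/659⌋ = ⌊9447/659⌋ − ⌊9299/659⌋ = 14 − 14 = 0
n=62: ⌊(63·148+271)/659⌋ − ⌊(62·148+271)/659⌋ = ⌊9595/659⌋ − ⌊9447/659⌋ = 14 − 14 = 0
n=63: ⌊(64·148+271)/659⌋ − ⌊(63·148+271)/659⌋ = ⌊9743/659⌋ − ⌊9595/659⌋ = 14 − 14 = 0
n=64: ⌊(65·148+271)/659⌋ − ⌊(64·148+271)/659⌋ = ⌊9891/659⌋ − ⌊9743/659⌋ = 15 − 14 = 1
n=65: ⌊(66·148+271)/659⌋ − ⌊(65·148+271)/659⌋ = ⌊10039/659⌋ − ⌊9891/659⌋ = 15 − 15 = 0
n=66: ⌊(67·148+271)/659⌋ − ⌊(66·148+271)/659⌋ = ⌊10187/659⌋ − ⌊10039/659⌋ = 15 − 15 = 0
n=67: ⌊(68·148+271)/659⌋ − ⌊(67·148+271)/659⌋ = ⌊10335/659⌋ − ⌊10187/659⌋ = 15 − 15 = 0
n=68: ⌊(69·148+271)/659⌋ − ⌊(68·148+271)/659⌋ = ⌊10483/659⌋ − ⌊10335/659⌋ = 15 − 15 = 0
n=69: ⌊(70·148+271)/659⌋ − ⌊(69·148+271)/659⌋ = ⌊10631/659⌋ − ⌊10483/659⌋ = 16 − 15 = 1
n=70: ⌊(71·148+271)/659⌋ − ⌊(70·148+271)/659⌋ = ⌊10779/659⌋ − ⌊10631/659⌋ = 16 − 16 = 0
n=71: ⌊(72·148+271)/659⌋ − ⌊(71·148+271)/659⌋ = ⌊10927/659⌋ − ⌊10779/659⌋ = 16 − 16 = 0
n=72: ⌊(73·148+271)/659⌋ − ⌊(72·148+271)/659⌋ = ⌊11075/659⌋ − ⌊10927/659⌋ = 16 − 16 = 0
n=73: ⌊(74·148+271)/659⌋ − ⌊(73·148+271)/659⌋ = ⌊11223/659⌋ − ⌊11075/659⌋ = 17 − 16 = 1
n=74: ⌊(75·148+271)/659⌋ − ⌊(74·148+271)/659⌋ = ⌊11371/659⌋ − ⌊11223/659⌋ = 17 − 17 = 0
n=75: ⌊(76·148+271)/659⌋ − ⌊(75·148+271)/659⌋ = ⌊11519/659⌋ − ⌊11371/659⌋ = 17 − 17 = 0


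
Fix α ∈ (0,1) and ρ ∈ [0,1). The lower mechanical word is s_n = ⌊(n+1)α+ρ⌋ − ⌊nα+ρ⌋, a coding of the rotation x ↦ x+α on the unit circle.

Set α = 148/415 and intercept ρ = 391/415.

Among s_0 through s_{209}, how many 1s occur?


#1s = Σ_{n=0}^{209} s_n = Σ_{n=0}^{209} (⌊(n+1)α+ρ⌋ − ⌊nα+ρ⌋)
the sum telescopes: every ⌊nα+ρ⌋ with 0 < n < 210 appears once with + and once with −, leaving ⌊210α+ρ⌋ − ⌊0·α+ρ⌋
210α + ρ = (210·148 + 391) / 415 = 31471/415
ρ = 391/415
⌊31471/415⌋ = 75,  ⌊391/415⌋ = 0
#1s = 75 − 0 = 75

75


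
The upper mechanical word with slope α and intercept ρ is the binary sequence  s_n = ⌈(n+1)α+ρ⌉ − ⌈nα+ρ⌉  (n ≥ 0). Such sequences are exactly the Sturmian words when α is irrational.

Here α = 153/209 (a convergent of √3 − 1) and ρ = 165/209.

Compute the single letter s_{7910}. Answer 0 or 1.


(n+1)α + ρ = (7911·153 + 165) / 209 = 1210548/209
nα + ρ     = (7910·153 + 165) / 209 = 1210395/209
⌈1210548/209⌉ = 5793,  ⌈1210395/209⌉ = 5792
s_{7910} = 5793 − 5792 = 1

1


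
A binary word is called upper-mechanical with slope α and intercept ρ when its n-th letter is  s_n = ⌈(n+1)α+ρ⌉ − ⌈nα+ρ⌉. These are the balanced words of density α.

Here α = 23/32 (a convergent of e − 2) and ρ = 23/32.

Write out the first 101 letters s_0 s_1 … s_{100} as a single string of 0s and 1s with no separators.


11011101101110110111011011101101110111011011101101110110111011011101110110111011011101101110110111011

n=0: ⌈(1·23+23)/32⌉ − ⌈(0·23+23)/32⌉ = ⌈46/32⌉ − ⌈23/32⌉ = 2 − 1 = 1
n=1: ⌈(2·23+23)/32⌉ − ⌈(1·23+23)/32⌉ = ⌈69/32⌉ − ⌈46/32⌉ = 3 − 2 = 1
n=2: ⌈(3·23+23)/32⌉ − ⌈(2·23+23)/32⌉ = ⌈92/32⌉ − ⌈69/32⌉ = 3 − 3 = 0
n=3: ⌈(4·23+23)/32⌉ − ⌈(3·23+23)/32⌉ = ⌈115/32⌉ − ⌈92/32⌉ = 4 − 3 = 1
n=4: ⌈(5·23+23)/32⌉ − ⌈(4·23+23)/32⌉ = ⌈138/32⌉ − ⌈115/32⌉ = 5 − 4 = 1
n=5: ⌈(6·23+23)/32⌉ − ⌈(5·23+23)/32⌉ = ⌈161/32⌉ − ⌈138/32⌉ = 6 − 5 = 1
n=6: ⌈(7·23+23)/32⌉ − ⌈(6·23+23)/32⌉ = ⌈184/32⌉ − ⌈161/32⌉ = 6 − 6 = 0
n=7: ⌈(8·23+23)/32⌉ − ⌈(7·23+23)/32⌉ = ⌈207/32⌉ − ⌈184/32⌉ = 7 − 6 = 1
n=8: ⌈(9·23+23)/32⌉ − ⌈(8·23+23)/32⌉ = ⌈230/32⌉ − ⌈207/32⌉ = 8 − 7 = 1
n=9: ⌈(10·23+23)/32⌉ − ⌈(9·23+23)/32⌉ = ⌈253/32⌉ − ⌈230/32⌉ = 8 − 8 = 0
n=10: ⌈(11·23+23)/32⌉ − ⌈(10·23+23)/32⌉ = ⌈276/32⌉ − ⌈253/32⌉ = 9 − 8 = 1
n=11: ⌈(12·23+23)/32⌉ − ⌈(11·23+23)/32⌉ = ⌈299/32⌉ − ⌈276/32⌉ = 10 − 9 = 1
n=12: ⌈(13·23+23)/32⌉ − ⌈(12·23+23)/32⌉ = ⌈322/32⌉ − ⌈299/32⌉ = 11 − 10 = 1
n=13: ⌈(14·23+23)/32⌉ − ⌈(13·23+23)/32⌉ = ⌈345/32⌉ − ⌈322/32⌉ = 11 − 11 = 0
n=14: ⌈(15·23+23)/32⌉ − ⌈(14·23+23)/32⌉ = ⌈368/32⌉ − ⌈345/32⌉ = 12 − 11 = 1
n=15: ⌈(16·23+23)/32⌉ − ⌈(15·23+23)/32⌉ = ⌈391/32⌉ − ⌈368/32⌉ = 13 − 12 = 1
n=16: ⌈(17·23+23)/32⌉ − ⌈(16·23+23)/32⌉ = ⌈414/32⌉ − ⌈391/32⌉ = 13 − 13 = 0
n=17: ⌈(18·23+23)/32⌉ − ⌈(17·23+23)/32⌉ = ⌈437/32⌉ − ⌈414/32⌉ = 14 − 13 = 1
n=18: ⌈(19·23+23)/32⌉ − ⌈(18·23+23)/32⌉ = ⌈460/32⌉ − ⌈437/32⌉ = 15 − 14 = 1
n=19: ⌈(20·23+23)/32⌉ − ⌈(19·23+23)/32⌉ = ⌈483/32⌉ − ⌈460/32⌉ = 16 − 15 = 1
n=20: ⌈(21·23+23)/32⌉ − ⌈(20·23+23)/32⌉ = ⌈506/32⌉ − ⌈483/32⌉ = 16 − 16 = 0
n=21: ⌈(22·23+23)/32⌉ − ⌈(21·23+23)/32⌉ = ⌈529/32⌉ − ⌈506/32⌉ = 17 − 16 = 1
n=22: ⌈(23·23+23)/32⌉ − ⌈(22·23+23)/32⌉ = ⌈552/32⌉ − ⌈529/32⌉ = 18 − 17 = 1
n=23: ⌈(24·23+23)/32⌉ − ⌈(23·23+23)/32⌉ = ⌈575/32⌉ − ⌈552/32⌉ = 18 − 18 = 0
n=24: ⌈(25·23+23)/32⌉ − ⌈(24·23+23)/32⌉ = ⌈598/32⌉ − ⌈575/32⌉ = 19 − 18 = 1
n=25: ⌈(26·23+23)/32⌉ − ⌈(25·23+23)/32⌉ = ⌈621/32⌉ − ⌈598/32⌉ = 20 − 19 = 1
n=26: ⌈(27·23+23)/32⌉ − ⌈(26·23+23)/32⌉ = ⌈644/32⌉ − ⌈621/32⌉ = 21 − 20 = 1
n=27: ⌈(28·23+23)/32⌉ − ⌈(27·23+23)/32⌉ = ⌈667/32⌉ − ⌈644/32⌉ = 21 − 21 = 0
n=28: ⌈(29·23+23)/32⌉ − ⌈(28·23+23)/32⌉ = ⌈690/32⌉ − ⌈667/32⌉ = 22 − 21 = 1
n=29: ⌈(30·23+23)/32⌉ − ⌈(29·23+23)/32⌉ = ⌈713/32⌉ − ⌈690/32⌉ = 23 − 22 = 1
n=30: ⌈(31·23+23)/32⌉ − ⌈(30·23+23)/32⌉ = ⌈736/32⌉ − ⌈713/32⌉ = 23 − 23 = 0
n=31: ⌈(32·23+23)/32⌉ − ⌈(31·23+23)/32⌉ = ⌈759/32⌉ − ⌈736/32⌉ = 24 − 23 = 1
n=32: ⌈(33·23+23)/32⌉ − ⌈(32·23+23)/32⌉ = ⌈782/32⌉ − ⌈759/32⌉ = 25 − 24 = 1
n=33: ⌈(34·23+23)/32⌉ − ⌈(33·23+23)/32⌉ = ⌈805/32⌉ − ⌈782/32⌉ = 26 − 25 = 1
n=34: ⌈(35·23+23)/32⌉ − ⌈(34·23+23)/32⌉ = ⌈828/32⌉ − ⌈805/32⌉ = 26 − 26 = 0
n=35: ⌈(36·23+23)/32⌉ − ⌈(35·23+23)/32⌉ = ⌈851/32⌉ − ⌈828/32⌉ = 27 − 26 = 1
n=36: ⌈(37·23+23)/32⌉ − ⌈(36·23+23)/32⌉ = ⌈874/32⌉ − ⌈851/32⌉ = 28 − 27 = 1
n=37: ⌈(38·23+23)/32⌉ − ⌈(37·23+23)/32⌉ = ⌈897/32⌉ − ⌈874/32⌉ = 29 − 28 = 1
n=38: ⌈(39·23+23)/32⌉ − ⌈(38·23+23)/32⌉ = ⌈920/32⌉ − ⌈897/32⌉ = 29 − 29 = 0
n=39: ⌈(40·23+23)/32⌉ − ⌈(39·23+23)/32⌉ = ⌈943/32⌉ − ⌈920/32⌉ = 30 − 29 = 1
n=40: ⌈(41·23+23)/32⌉ − ⌈(40·23+23)/32⌉ = ⌈966/32⌉ − ⌈943/32⌉ = 31 − 30 = 1
n=41: ⌈(42·23+23)/32⌉ − ⌈(41·23+23)/32⌉ = ⌈989/32⌉ − ⌈966/32⌉ = 31 − 31 = 0
n=42: ⌈(43·23+23)/32⌉ − ⌈(42·23+23)/32⌉ = ⌈1012/32⌉ − ⌈989/32⌉ = 32 − 31 = 1
n=43: ⌈(44·23+23)/32⌉ − ⌈(43·23+23)/32⌉ = ⌈1035/32⌉ − ⌈1012/32⌉ = 33 − 32 = 1
n=44: ⌈(45·23+23)/32⌉ − ⌈(44·23+23)/32⌉ = ⌈1058/32⌉ − ⌈1035/32⌉ = 34 − 33 = 1
n=45: ⌈(46·23+23)/32⌉ − ⌈(45·23+23)/32⌉ = ⌈1081/32⌉ − ⌈1058/32⌉ = 34 − 34 = 0
n=46: ⌈(47·23+23)/32⌉ − ⌈(46·23+23)/32⌉ = ⌈1104/32⌉ − ⌈1081/32⌉ = 35 − 34 = 1
n=47: ⌈(48·23+23)/32⌉ − ⌈(47·23+23)/32⌉ = ⌈1127/32⌉ − ⌈1104/32⌉ = 36 − 35 = 1
n=48: ⌈(49·23+23)/32⌉ − ⌈(48·23+23)/32⌉ = ⌈1150/32⌉ − ⌈1127/32⌉ = 36 − 36 = 0
n=49: ⌈(50·23+23)/32⌉ − ⌈(49·23+23)/32⌉ = ⌈1173/32⌉ − ⌈1150/32⌉ = 37 − 36 = 1
n=50: ⌈(51·23+23)/32⌉ − ⌈(50·23+23)/32⌉ = ⌈1196/32⌉ − ⌈1173/32⌉ = 38 − 37 = 1
n=51: ⌈(52·23+23)/32⌉ − ⌈(51·23+23)/32⌉ = ⌈1219/32⌉ − ⌈1196/32⌉ = 39 − 38 = 1
n=52: ⌈(53·23+23)/32⌉ − ⌈(52·23+23)/32⌉ = ⌈1242/32⌉ − ⌈1219/32⌉ = 39 − 39 = 0
n=53: ⌈(54·23+23)/32⌉ − ⌈(53·23+23)/32⌉ = ⌈1265/32⌉ − ⌈1242/32⌉ = 40 − 39 = 1
n=54: ⌈(55·23+23)/32⌉ − ⌈(54·23+23)/32⌉ = ⌈1288/32⌉ − ⌈1265/32⌉ = 41 − 40 = 1
n=55: ⌈(56·23+23)/32⌉ − ⌈(55·23+23)/32⌉ = ⌈1311/32⌉ − ⌈1288/32⌉ = 41 − 41 = 0
n=56: ⌈(57·23+23)/32⌉ − ⌈(56·23+23)/32⌉ = ⌈1334/32⌉ − ⌈1311/32⌉ = 42 − 41 = 1
n=57: ⌈(58·23+23)/32⌉ − ⌈(57·23+23)/32⌉ = ⌈1357/32⌉ − ⌈1334/32⌉ = 43 − 42 = 1
n=58: ⌈(59·23+23)/32⌉ − ⌈(58·23+23)/32⌉ = ⌈1380/32⌉ − ⌈1357/32⌉ = 44 − 43 = 1
n=59: ⌈(60·23+23)/32⌉ − ⌈(59·23+23)/32⌉ = ⌈1403/32⌉ − ⌈1380/32⌉ = 44 − 44 = 0
n=60: ⌈(61·23+23)/32⌉ − ⌈(60·23+23)/32⌉ = ⌈1426/32⌉ − ⌈1403/32⌉ = 45 − 44 = 1
n=61: ⌈(62·23+23)/32⌉ − ⌈(61·23+23)/32⌉ = ⌈1449/32⌉ − ⌈1426/32⌉ = 46 − 45 = 1
n=62: ⌈(63·23+23)/32⌉ − ⌈(62·23+23)/32⌉ = ⌈1472/32⌉ − ⌈1449/32⌉ = 46 − 46 = 0
n=63: ⌈(64·23+23)/32⌉ − ⌈(63·23+23)/32⌉ = ⌈1495/32⌉ − ⌈1472/32⌉ = 47 − 46 = 1
n=64: ⌈(65·23+23)/32⌉ − ⌈(64·23+23)/32⌉ = ⌈1518/32⌉ − ⌈1495/32⌉ = 48 − 47 = 1
n=65: ⌈(66·23+23)/32⌉ − ⌈(65·23+23)/32⌉ = ⌈1541/32⌉ − ⌈1518/32⌉ = 49 − 48 = 1
n=66: ⌈(67·23+23)/32⌉ − ⌈(66·23+23)/32⌉ = ⌈1564/32⌉ − ⌈1541/32⌉ = 49 − 49 = 0
n=67: ⌈(68·23+23)/32⌉ − ⌈(67·23+23)/32⌉ = ⌈1587/32⌉ − ⌈1564/32⌉ = 50 − 49 = 1
n=68: ⌈(69·23+23)/32⌉ − ⌈(68·23+23)/32⌉ = ⌈1610/32⌉ − ⌈1587/32⌉ = 51 − 50 = 1
n=69: ⌈(70·23+23)/32⌉ − ⌈(69·23+23)/32⌉ = ⌈1633/32⌉ − ⌈1610/32⌉ = 52 − 51 = 1
n=70: ⌈(71·23+23)/32⌉ − ⌈(70·23+23)/32⌉ = ⌈1656/32⌉ − ⌈1633/32⌉ = 52 − 52 = 0
n=71: ⌈(72·23+23)/32⌉ − ⌈(71·23+23)/32⌉ = ⌈1679/32⌉ − ⌈1656/32⌉ = 53 − 52 = 1
n=72: ⌈(73·23+23)/32⌉ − ⌈(72·23+23)/32⌉ = ⌈1702/32⌉ − ⌈1679/32⌉ = 54 − 53 = 1
n=73: ⌈(74·23+23)/32⌉ − ⌈(73·23+23)/32⌉ = ⌈1725/32⌉ − ⌈1702/32⌉ = 54 − 54 = 0
n=74: ⌈(75·23+23)/32⌉ − ⌈(74·23+23)/32⌉ = ⌈1748/32⌉ − ⌈1725/32⌉ = 55 − 54 = 1
n=75: ⌈(76·23+23)/32⌉ − ⌈(75·23+23)/32⌉ = ⌈1771/32⌉ − ⌈1748/32⌉ = 56 − 55 = 1
n=76: ⌈(77·23+23)/32⌉ − ⌈(76·23+23)/32⌉ = ⌈1794/32⌉ − ⌈1771/32⌉ = 57 − 56 = 1
n=77: ⌈(78·23+23)/32⌉ − ⌈(77·23+23)/32⌉ = ⌈1817/32⌉ − ⌈1794/32⌉ = 57 − 57 = 0
n=78: ⌈(79·23+23)/32⌉ − ⌈(78·23+23)/32⌉ = ⌈1840/32⌉ − ⌈1817/32⌉ = 58 − 57 = 1
n=79: ⌈(80·23+23)/32⌉ − ⌈(79·23+23)/32⌉ = ⌈1863/32⌉ − ⌈1840/32⌉ = 59 − 58 = 1
n=80: ⌈(81·23+23)/32⌉ − ⌈(80·23+23)/32⌉ = ⌈1886/32⌉ − ⌈1863/32⌉ = 59 − 59 = 0
n=81: ⌈(82·23+23)/32⌉ − ⌈(81·23+23)/32⌉ = ⌈1909/32⌉ − ⌈1886/32⌉ = 60 − 59 = 1
n=82: ⌈(83·23+23)/32⌉ − ⌈(82·23+23)/32⌉ = ⌈1932/32⌉ − ⌈1909/32⌉ = 61 − 60 = 1
n=83: ⌈(84·23+23)/32⌉ − ⌈(83·23+23)/32⌉ = ⌈1955/32⌉ − ⌈1932/32⌉ = 62 − 61 = 1
n=84: ⌈(85·23+23)/32⌉ − ⌈(84·23+23)/32⌉ = ⌈1978/32⌉ − ⌈1955/32⌉ = 62 − 62 = 0
n=85: ⌈(86·23+23)/32⌉ − ⌈(85·23+23)/32⌉ = ⌈2001/32⌉ − ⌈1978/32⌉ = 63 − 62 = 1
n=86: ⌈(87·23+23)/32⌉ − ⌈(86·23+23)/32⌉ = ⌈2024/32⌉ − ⌈2001/32⌉ = 64 − 63 = 1
n=87: ⌈(88·23+23)/32⌉ − ⌈(87·23+23)/32⌉ = ⌈2047/32⌉ − ⌈2024/32⌉ = 64 − 64 = 0
n=88: ⌈(89·23+23)/32⌉ − ⌈(88·23+23)/32⌉ = ⌈2070/32⌉ − ⌈2047/32⌉ = 65 − 64 = 1
n=89: ⌈(90·23+23)/32⌉ − ⌈(89·23+23)/32⌉ = ⌈2093/32⌉ − ⌈2070/32⌉ = 66 − 65 = 1
n=90: ⌈(91·23+23)/32⌉ − ⌈(90·23+23)/32⌉ = ⌈2116/32⌉ − ⌈2093/32⌉ = 67 − 66 = 1
n=91: ⌈(92·23+23)/32⌉ − ⌈(91·23+23)/32⌉ = ⌈2139/32⌉ − ⌈2116/32⌉ = 67 − 67 = 0
n=92: ⌈(93·23+23)/32⌉ − ⌈(92·23+23)/32⌉ = ⌈2162/32⌉ − ⌈2139/32⌉ = 68 − 67 = 1
n=93: ⌈(94·23+23)/32⌉ − ⌈(93·23+23)/32⌉ = ⌈2185/32⌉ − ⌈2162/32⌉ = 69 − 68 = 1
n=94: ⌈(95·23+23)/32⌉ − ⌈(94·23+23)/32⌉ = ⌈2208/32⌉ − ⌈2185/32⌉ = 69 − 69 = 0
n=95: ⌈(96·23+23)/32⌉ − ⌈(95·23+23)/32⌉ = ⌈2231/32⌉ − ⌈2208/32⌉ = 70 − 69 = 1
n=96: ⌈(97·23+23)/32⌉ − ⌈(96·23+23)/32⌉ = ⌈2254/32⌉ − ⌈2231/32⌉ = 71 − 70 = 1
n=97: ⌈(98·23+23)/32⌉ − ⌈(97·23+23)/32⌉ = ⌈2277/32⌉ − ⌈2254/32⌉ = 72 − 71 = 1
n=98: ⌈(99·23+23)/32⌉ − ⌈(98·23+23)/32⌉ = ⌈2300/32⌉ − ⌈2277/32⌉ = 72 − 72 = 0
n=99: ⌈(100·23+23)/32⌉ − ⌈(99·23+23)/32⌉ = ⌈2323/32⌉ − ⌈2300/32⌉ = 73 − 72 = 1
n=100: ⌈(101·23+23)/32⌉ − ⌈(100·23+23)/32⌉ = ⌈2346/32⌉ − ⌈2323/32⌉ = 74 − 73 = 1


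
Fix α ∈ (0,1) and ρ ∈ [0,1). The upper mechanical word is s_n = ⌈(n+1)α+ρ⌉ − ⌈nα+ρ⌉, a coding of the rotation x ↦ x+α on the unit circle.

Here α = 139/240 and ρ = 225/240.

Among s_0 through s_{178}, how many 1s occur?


104

#1s = Σ_{n=0}^{178} s_n = Σ_{n=0}^{178} (⌈(n+1)α+ρ⌉ − ⌈nα+ρ⌉)
the sum telescopes: every ⌈nα+ρ⌉ with 0 < n < 179 appears once with + and once with −, leaving ⌈179α+ρ⌉ − ⌈0·α+ρ⌉
179α + ρ = (179·139 + 225) / 240 = 25106/240
ρ = 225/240
⌈25106/240⌉ = 105,  ⌈225/240⌉ = 1
#1s = 105 − 1 = 104


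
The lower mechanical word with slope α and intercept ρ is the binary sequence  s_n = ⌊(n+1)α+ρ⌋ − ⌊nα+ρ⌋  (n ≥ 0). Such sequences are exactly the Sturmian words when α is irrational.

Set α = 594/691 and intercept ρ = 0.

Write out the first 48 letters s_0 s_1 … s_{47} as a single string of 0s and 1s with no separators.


011111101111110111111011111101111110111111011111

n=0: ⌊(1·594)/691⌋ − ⌊(0·594)/691⌋ = ⌊594/691⌋ − ⌊0/691⌋ = 0 − 0 = 0
n=1: ⌊(2·594)/691⌋ − ⌊(1·594)/691⌋ = ⌊1188/691⌋ − ⌊594/691⌋ = 1 − 0 = 1
n=2: ⌊(3·594)/691⌋ − ⌊(2·594)/691⌋ = ⌊1782/691⌋ − ⌊1188/691⌋ = 2 − 1 = 1
n=3: ⌊(4·594)/691⌋ − ⌊(3·594)/691⌋ = ⌊2376/691⌋ − ⌊1782/691⌋ = 3 − 2 = 1
n=4: ⌊(5·594)/691⌋ − ⌊(4·594)/691⌋ = ⌊2970/691⌋ − ⌊2376/691⌋ = 4 − 3 = 1
n=5: ⌊(6·594)/691⌋ − ⌊(5·594)/691⌋ = ⌊3564/691⌋ − ⌊2970/691⌋ = 5 − 4 = 1
n=6: ⌊(7·594)/691⌋ − ⌊(6·594)/691⌋ = ⌊4158/691⌋ − ⌊3564/691⌋ = 6 − 5 = 1
n=7: ⌊(8·594)/691⌋ − ⌊(7·594)/691⌋ = ⌊4752/691⌋ − ⌊4158/691⌋ = 6 − 6 = 0
n=8: ⌊(9·594)/691⌋ − ⌊(8·594)/691⌋ = ⌊5346/691⌋ − ⌊4752/691⌋ = 7 − 6 = 1
n=9: ⌊(10·594)/691⌋ − ⌊(9·594)/691⌋ = ⌊5940/691⌋ − ⌊5346/691⌋ = 8 − 7 = 1
n=10: ⌊(11·594)/691⌋ − ⌊(10·594)/691⌋ = ⌊6534/691⌋ − ⌊5940/691⌋ = 9 − 8 = 1
n=11: ⌊(12·594)/691⌋ − ⌊(11·594)/691⌋ = ⌊7128/691⌋ − ⌊6534/691⌋ = 10 − 9 = 1
n=12: ⌊(13·594)/691⌋ − ⌊(12·594)/691⌋ = ⌊7722/691⌋ − ⌊7128/691⌋ = 11 − 10 = 1
n=13: ⌊(14·594)/691⌋ − ⌊(13·594)/691⌋ = ⌊8316/691⌋ − ⌊7722/691⌋ = 12 − 11 = 1
n=14: ⌊(15·594)/691⌋ − ⌊(14·594)/691⌋ = ⌊8910/691⌋ − ⌊8316/691⌋ = 12 − 12 = 0
n=15: ⌊(16·594)/691⌋ − ⌊(15·594)/691⌋ = ⌊9504/691⌋ − ⌊8910/691⌋ = 13 − 12 = 1
n=16: ⌊(17·594)/691⌋ − ⌊(16·594)/691⌋ = ⌊10098/691⌋ − ⌊9504/691⌋ = 14 − 13 = 1
n=17: ⌊(18·594)/691⌋ − ⌊(17·594)/691⌋ = ⌊10692/691⌋ − ⌊10098/691⌋ = 15 − 14 = 1
n=18: ⌊(19·594)/691⌋ − ⌊(18·594)/691⌋ = ⌊11286/691⌋ − ⌊10692/691⌋ = 16 − 15 = 1
n=19: ⌊(20·594)/691⌋ − ⌊(19·594)/691⌋ = ⌊11880/691⌋ − ⌊11286/691⌋ = 17 − 16 = 1
n=20: ⌊(21·594)/691⌋ − ⌊(20·594)/691⌋ = ⌊12474/691⌋ − ⌊11880/691⌋ = 18 − 17 = 1
n=21: ⌊(22·594)/691⌋ − ⌊(21·594)/691⌋ = ⌊13068/691⌋ − ⌊12474/691⌋ = 18 − 18 = 0
n=22: ⌊(23·594)/691⌋ − ⌊(22·594)/691⌋ = ⌊13662/691⌋ − ⌊13068/691⌋ = 19 − 18 = 1
n=23: ⌊(24·594)/691⌋ − ⌊(23·594)/691⌋ = ⌊14256/691⌋ − ⌊13662/691⌋ = 20 − 19 = 1
n=24: ⌊(25·594)/691⌋ − ⌊(24·594)/691⌋ = ⌊14850/691⌋ − ⌊14256/691⌋ = 21 − 20 = 1
n=25: ⌊(26·594)/691⌋ − ⌊(25·594)/691⌋ = ⌊15444/691⌋ − ⌊14850/691⌋ = 22 − 21 = 1
n=26: ⌊(27·594)/691⌋ − ⌊(26·594)/691⌋ = ⌊16038/691⌋ − ⌊15444/691⌋ = 23 − 22 = 1
n=27: ⌊(28·594)/691⌋ − ⌊(27·594)/691⌋ = ⌊16632/691⌋ − ⌊16038/691⌋ = 24 − 23 = 1
n=28: ⌊(29·594)/691⌋ − ⌊(28·594)/691⌋ = ⌊17226/691⌋ − ⌊16632/691⌋ = 24 − 24 = 0
n=29: ⌊(30·594)/691⌋ − ⌊(29·594)/691⌋ = ⌊17820/691⌋ − ⌊17226/691⌋ = 25 − 24 = 1
n=30: ⌊(31·594)/691⌋ − ⌊(30·594)/691⌋ = ⌊18414/691⌋ − ⌊17820/691⌋ = 26 − 25 = 1
n=31: ⌊(32·594)/691⌋ − ⌊(31·594)/691⌋ = ⌊19008/691⌋ − ⌊18414/691⌋ = 27 − 26 = 1
n=32: ⌊(33·594)/691⌋ − ⌊(32·594)/691⌋ = ⌊19602/691⌋ − ⌊19008/691⌋ = 28 − 27 = 1
n=33: ⌊(34·594)/691⌋ − ⌊(33·594)/691⌋ = ⌊20196/691⌋ − ⌊19602/691⌋ = 29 − 28 = 1
n=34: ⌊(35·594)/691⌋ − ⌊(34·594)/691⌋ = ⌊20790/691⌋ − ⌊20196/691⌋ = 30 − 29 = 1
n=35: ⌊(36·594)/691⌋ − ⌊(35·594)/691⌋ = ⌊21384/691⌋ − ⌊20790/691⌋ = 30 − 30 = 0
n=36: ⌊(37·594)/691⌋ − ⌊(36·594)/691⌋ = ⌊21978/691⌋ − ⌊21384/691⌋ = 31 − 30 = 1
n=37: ⌊(38·594)/691⌋ − ⌊(37·594)/691⌋ = ⌊22572/691⌋ − ⌊21978/691⌋ = 32 − 31 = 1
n=38: ⌊(39·594)/691⌋ − ⌊(38·594)/691⌋ = ⌊23166/691⌋ − ⌊22572/691⌋ = 33 − 32 = 1
n=39: ⌊(40·594)/691⌋ − ⌊(39·594)/691⌋ = ⌊23760/691⌋ − ⌊23166/691⌋ = 34 − 33 = 1
n=40: ⌊(41·594)/691⌋ − ⌊(40·594)/691⌋ = ⌊24354/691⌋ − ⌊23760/691⌋ = 35 − 34 = 1
n=41: ⌊(42·594)/691⌋ − ⌊(41·594)/691⌋ = ⌊24948/691⌋ − ⌊24354/691⌋ = 36 − 35 = 1
n=42: ⌊(43·594)/691⌋ − ⌊(42·594)/691⌋ = ⌊25542/691⌋ − ⌊24948/691⌋ = 36 − 36 = 0
n=43: ⌊(44·594)/691⌋ − ⌊(43·594)/691⌋ = ⌊26136/691⌋ − ⌊25542/691⌋ = 37 − 36 = 1
n=44: ⌊(45·594)/691⌋ − ⌊(44·594)/691⌋ = ⌊26730/691⌋ − ⌊26136/691⌋ = 38 − 37 = 1
n=45: ⌊(46·594)/691⌋ − ⌊(45·594)/691⌋ = ⌊27324/691⌋ − ⌊26730/691⌋ = 39 − 38 = 1
n=46: ⌊(47·594)/691⌋ − ⌊(46·594)/691⌋ = ⌊27918/691⌋ − ⌊27324/691⌋ = 40 − 39 = 1
n=47: ⌊(48·594)/691⌋ − ⌊(47·594)/691⌋ = ⌊28512/691⌋ − ⌊27918/691⌋ = 41 − 40 = 1
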